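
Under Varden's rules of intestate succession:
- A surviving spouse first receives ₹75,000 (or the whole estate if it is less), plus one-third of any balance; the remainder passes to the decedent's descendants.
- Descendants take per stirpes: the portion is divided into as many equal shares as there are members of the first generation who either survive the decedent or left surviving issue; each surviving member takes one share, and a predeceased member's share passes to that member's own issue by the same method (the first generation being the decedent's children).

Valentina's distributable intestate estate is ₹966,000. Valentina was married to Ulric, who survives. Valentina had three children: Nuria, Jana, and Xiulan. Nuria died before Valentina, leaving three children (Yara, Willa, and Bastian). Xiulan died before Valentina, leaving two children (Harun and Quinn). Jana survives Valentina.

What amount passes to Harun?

Harun receives ₹99,000.

Ulric first takes ₹75,000, leaving a balance of ₹891,000. Ulric then takes one-third of the balance (₹297,000), for a total of ₹372,000. The remaining ₹594,000 passes to the descendants.
The descendants' portion (₹594,000) is divided into 3 shares of ₹198,000: Jana takes ₹198,000; Nuria's ₹198,000 share passes to Nuria's issue; Xiulan's ₹198,000 share passes to Xiulan's issue.
Nuria's share (₹198,000) is divided into 3 shares of ₹66,000: Yara, Willa, and Bastian each take ₹66,000.
Xiulan's share (₹198,000) is divided into 2 shares of ₹99,000: Harun and Quinn each take ₹99,000.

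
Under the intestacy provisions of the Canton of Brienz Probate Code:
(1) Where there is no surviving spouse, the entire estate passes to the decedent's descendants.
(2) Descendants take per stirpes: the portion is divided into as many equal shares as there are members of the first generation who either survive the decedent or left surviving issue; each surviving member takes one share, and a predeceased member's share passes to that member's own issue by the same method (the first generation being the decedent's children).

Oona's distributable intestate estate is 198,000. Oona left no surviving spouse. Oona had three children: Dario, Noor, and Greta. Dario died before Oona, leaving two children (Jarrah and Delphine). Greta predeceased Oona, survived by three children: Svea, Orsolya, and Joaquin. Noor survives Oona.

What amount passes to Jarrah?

Jarrah receives 33,000.

The entire 198,000 passes to the descendants.
That amount (198,000) is divided into 3 shares of 66,000: Noor takes 66,000; Dario's 66,000 share passes to Dario's issue; Greta's 66,000 share passes to Greta's issue.
Dario's share (66,000) is divided into 2 shares of 33,000: Jarrah and Delphine each take 33,000.
Greta's share (66,000) is divided into 3 shares of 22,000: Svea, Orsolya, and Joaquin each take 22,000.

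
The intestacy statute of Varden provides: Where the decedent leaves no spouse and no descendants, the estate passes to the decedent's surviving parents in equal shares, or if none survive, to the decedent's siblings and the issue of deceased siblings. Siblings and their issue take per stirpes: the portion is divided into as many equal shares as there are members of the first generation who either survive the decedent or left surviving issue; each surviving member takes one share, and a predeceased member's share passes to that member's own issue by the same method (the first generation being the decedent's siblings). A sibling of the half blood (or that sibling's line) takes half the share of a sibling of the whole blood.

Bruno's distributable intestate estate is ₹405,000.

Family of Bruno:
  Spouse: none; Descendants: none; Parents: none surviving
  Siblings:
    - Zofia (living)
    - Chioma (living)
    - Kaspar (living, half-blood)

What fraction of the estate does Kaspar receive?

Kaspar receives 1/5 of the estate.

The entire ₹405,000 passes to the siblings and their issue.
Counting each half-blood sibling's line as half a unit, there are 5/2 units in ₹405,000, so one unit is ₹162,000. Whole-blood lines (Zofia and Chioma) take ₹162,000 each; half-blood lines (Kaspar) take ₹81,000 each.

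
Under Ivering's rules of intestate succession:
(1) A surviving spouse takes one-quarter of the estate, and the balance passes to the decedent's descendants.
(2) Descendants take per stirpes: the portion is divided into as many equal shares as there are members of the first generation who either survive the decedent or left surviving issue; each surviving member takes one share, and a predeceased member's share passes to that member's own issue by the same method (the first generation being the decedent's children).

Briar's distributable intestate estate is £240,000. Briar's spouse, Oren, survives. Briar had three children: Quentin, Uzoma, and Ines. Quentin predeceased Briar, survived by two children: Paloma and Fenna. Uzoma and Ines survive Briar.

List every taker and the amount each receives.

Oren: £60,000; Paloma: £30,000; Fenna: £30,000; Uzoma: £60,000; Ines: £60,000

Oren takes one-quarter of £240,000 = £60,000. The remaining £180,000 passes to the descendants.
The descendants' portion (£180,000) is divided into 3 shares of £60,000: Uzoma and Ines each take £60,000; Quentin's £60,000 share passes to Quentin's issue.
Quentin's share (£60,000) is divided into 2 shares of £30,000: Paloma and Fenna each take £30,000.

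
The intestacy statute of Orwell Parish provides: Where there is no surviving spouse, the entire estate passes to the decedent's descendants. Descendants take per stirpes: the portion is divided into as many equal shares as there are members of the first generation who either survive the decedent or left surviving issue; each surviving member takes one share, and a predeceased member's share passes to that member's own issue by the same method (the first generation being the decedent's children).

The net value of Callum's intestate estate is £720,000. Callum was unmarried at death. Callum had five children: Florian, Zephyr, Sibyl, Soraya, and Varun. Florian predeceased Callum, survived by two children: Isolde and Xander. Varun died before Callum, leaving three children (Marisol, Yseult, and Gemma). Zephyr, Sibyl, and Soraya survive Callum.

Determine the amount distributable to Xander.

Xander receives £72,000.

The entire £720,000 passes to the descendants.
That amount (£720,000) is divided into 5 shares of £144,000: Zephyr, Sibyl, and Soraya each take £144,000; Florian's £144,000 share passes to Florian's issue; Varun's £144,000 share passes to Varun's issue.
Florian's share (£144,000) is divided into 2 shares of £72,000: Isolde and Xander each take £72,000.
Varun's share (£144,000) is divided into 3 shares of £48,000: Marisol, Yseult, and Gemma each take £48,000.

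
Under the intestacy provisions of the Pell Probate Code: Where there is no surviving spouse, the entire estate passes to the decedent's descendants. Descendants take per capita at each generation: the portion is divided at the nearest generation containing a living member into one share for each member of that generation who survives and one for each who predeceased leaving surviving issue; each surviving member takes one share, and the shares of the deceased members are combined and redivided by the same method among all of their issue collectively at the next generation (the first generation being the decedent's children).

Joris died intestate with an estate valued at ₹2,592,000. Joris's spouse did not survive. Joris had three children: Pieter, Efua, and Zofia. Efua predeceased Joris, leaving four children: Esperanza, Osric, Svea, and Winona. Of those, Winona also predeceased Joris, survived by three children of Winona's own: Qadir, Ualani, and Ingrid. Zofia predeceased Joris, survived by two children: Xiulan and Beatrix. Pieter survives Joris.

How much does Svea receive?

Svea receives ₹288,000.

The entire ₹2,592,000 passes to the descendants.
That amount (₹2,592,000) is divided at the children's generation into 3 shares of ₹864,000. Pieter takes ₹864,000. The 2 shares of the deceased (Efua and Zofia) are combined into a pool of ₹1,728,000.
That pool (₹1,728,000) is divided at the grandchildren's generation into 6 shares of ₹288,000. Esperanza, Osric, Svea, Xiulan, and Beatrix each take ₹288,000. The remaining share for the deceased Winona (₹288,000) is carried to the next generation.
That pool (₹288,000) is divided at the great-grandchildren's generation equally among Qadir, Ualani, and Ingrid: ₹96,000 each.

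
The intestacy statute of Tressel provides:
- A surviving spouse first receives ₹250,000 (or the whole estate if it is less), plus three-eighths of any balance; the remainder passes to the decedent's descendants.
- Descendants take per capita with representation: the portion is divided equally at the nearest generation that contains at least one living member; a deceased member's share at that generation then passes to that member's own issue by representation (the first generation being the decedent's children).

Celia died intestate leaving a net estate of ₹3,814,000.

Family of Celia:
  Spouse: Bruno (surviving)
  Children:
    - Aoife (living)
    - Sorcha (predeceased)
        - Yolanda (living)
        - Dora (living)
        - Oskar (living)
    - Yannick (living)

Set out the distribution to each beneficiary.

Bruno: ₹1,586,500; Aoife: ₹742,500; Yolanda: ₹247,500; Dora: ₹247,500; Oskar: ₹247,500; Yannick: ₹742,500

Bruno first takes ₹250,000, leaving a balance of ₹3,564,000. Bruno then takes three-eighths of the balance (₹1,336,500), for a total of ₹1,586,500. The remaining ₹2,227,500 passes to the descendants.
The descendants' portion (₹2,227,500) is divided into 3 shares of ₹742,500: Aoife and Yannick each take ₹742,500; Sorcha's ₹742,500 share passes to Sorcha's issue.
Sorcha's share (₹742,500) is divided into 3 shares of ₹247,500: Yolanda, Dora, and Oskar each take ₹247,500.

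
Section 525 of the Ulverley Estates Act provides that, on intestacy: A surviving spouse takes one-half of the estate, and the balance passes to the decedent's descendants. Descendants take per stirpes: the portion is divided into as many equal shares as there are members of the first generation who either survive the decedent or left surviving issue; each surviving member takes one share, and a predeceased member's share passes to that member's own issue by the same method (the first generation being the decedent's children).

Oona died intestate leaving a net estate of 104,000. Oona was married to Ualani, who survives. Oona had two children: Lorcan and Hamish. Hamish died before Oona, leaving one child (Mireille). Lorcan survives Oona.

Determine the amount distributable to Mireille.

Mireille receives 26,000.

Ualani takes one-half of 104,000 = 52,000. The remaining 52,000 passes to the descendants.
The descendants' portion (52,000) is divided into 2 shares of 26,000: Lorcan takes 26,000; Hamish's 26,000 share passes to Hamish's issue.
Hamish's share (26,000) passes entirely to Mireille.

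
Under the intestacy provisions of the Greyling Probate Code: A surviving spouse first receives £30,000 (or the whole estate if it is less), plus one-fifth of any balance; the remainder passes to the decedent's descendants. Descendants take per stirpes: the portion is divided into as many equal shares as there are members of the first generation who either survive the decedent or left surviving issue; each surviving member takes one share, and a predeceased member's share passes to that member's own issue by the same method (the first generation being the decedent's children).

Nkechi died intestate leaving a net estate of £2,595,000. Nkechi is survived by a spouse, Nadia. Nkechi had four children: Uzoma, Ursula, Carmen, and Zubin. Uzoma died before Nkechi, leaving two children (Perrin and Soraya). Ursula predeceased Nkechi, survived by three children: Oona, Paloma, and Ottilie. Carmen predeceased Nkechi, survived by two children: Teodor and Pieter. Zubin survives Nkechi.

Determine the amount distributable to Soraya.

Nadia first takes £30,000, leaving a balance of £2,565,000. Nadia then takes one-fifth of the balance (£513,000), for a total of £543,000. The remaining £2,052,000 passes to the descendants.
The descendants' portion (£2,052,000) is divided into 4 shares of £513,000: Zubin takes £513,000; Uzoma's £513,000 share passes to Uzoma's issue; Ursula's £513,000 share passes to Ursula's issue; Carmen's £513,000 share passes to Carmen's issue.
Uzoma's share (£513,000) is divided into 2 shares of £256,500: Perrin and Soraya each take £256,500.
Ursula's share (£513,000) is divided into 3 shares of £171,000: Oona, Paloma, and Ottilie each take £171,000.
Carmen's share (£513,000) is divided into 2 shares of £256,500: Teodor and Pieter each take £256,500.

Soraya receives £256,500.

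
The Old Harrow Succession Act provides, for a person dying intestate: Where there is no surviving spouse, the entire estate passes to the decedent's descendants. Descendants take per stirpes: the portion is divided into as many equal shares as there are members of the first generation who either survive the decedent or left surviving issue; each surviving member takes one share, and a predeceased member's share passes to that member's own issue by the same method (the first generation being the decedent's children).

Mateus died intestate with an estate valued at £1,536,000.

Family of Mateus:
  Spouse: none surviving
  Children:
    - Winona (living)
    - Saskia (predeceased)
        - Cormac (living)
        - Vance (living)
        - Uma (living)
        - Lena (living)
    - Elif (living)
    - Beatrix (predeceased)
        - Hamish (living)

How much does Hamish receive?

The entire £1,536,000 passes to the descendants.
That amount (£1,536,000) is divided into 4 shares of £384,000: Winona and Elif each take £384,000; Saskia's £384,000 share passes to Saskia's issue; Beatrix's £384,000 share passes to Beatrix's issue.
Saskia's share (£384,000) is divided into 4 shares of £96,000: Cormac, Vance, Uma, and Lena each take £96,000.
Beatrix's share (£384,000) passes entirely to Hamish.

Hamish receives £384,000.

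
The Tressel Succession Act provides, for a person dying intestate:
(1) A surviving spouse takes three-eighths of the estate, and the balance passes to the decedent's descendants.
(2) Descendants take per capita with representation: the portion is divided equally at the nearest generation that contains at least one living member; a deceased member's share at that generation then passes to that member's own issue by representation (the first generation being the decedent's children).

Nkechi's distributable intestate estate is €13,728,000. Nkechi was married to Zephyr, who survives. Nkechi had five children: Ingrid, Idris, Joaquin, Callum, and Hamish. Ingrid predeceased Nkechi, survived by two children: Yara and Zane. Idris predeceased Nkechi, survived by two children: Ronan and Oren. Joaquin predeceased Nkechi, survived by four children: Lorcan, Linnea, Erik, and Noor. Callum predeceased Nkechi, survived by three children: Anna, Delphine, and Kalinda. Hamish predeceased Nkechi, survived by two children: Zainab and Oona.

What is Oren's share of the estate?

Oren receives €660,000.

Zephyr takes three-eighths of €13,728,000 = €5,148,000. The remaining €8,580,000 passes to the descendants.
No child survives, so the initial division is made at the grandchildren's generation.
The descendants' portion (€8,580,000) is divided into 13 shares of €660,000: Yara, Zane, Ronan, Oren, Lorcan, Linnea, Erik, Noor, Anna, Delphine, Kalinda, Zainab, and Oona each take €660,000.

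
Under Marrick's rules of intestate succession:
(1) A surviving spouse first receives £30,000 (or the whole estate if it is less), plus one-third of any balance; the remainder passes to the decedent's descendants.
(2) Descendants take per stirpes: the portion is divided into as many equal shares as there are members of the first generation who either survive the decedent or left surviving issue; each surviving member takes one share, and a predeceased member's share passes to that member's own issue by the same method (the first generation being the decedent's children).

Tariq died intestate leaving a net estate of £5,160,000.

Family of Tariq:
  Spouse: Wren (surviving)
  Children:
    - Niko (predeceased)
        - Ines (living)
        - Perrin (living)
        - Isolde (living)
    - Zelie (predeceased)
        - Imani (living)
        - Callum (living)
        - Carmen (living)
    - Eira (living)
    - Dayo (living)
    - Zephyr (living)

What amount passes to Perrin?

Perrin receives £228,000.

Wren first takes £30,000, leaving a balance of £5,130,000. Wren then takes one-third of the balance (£1,710,000), for a total of £1,740,000. The remaining £3,420,000 passes to the descendants.
The descendants' portion (£3,420,000) is divided into 5 shares of £684,000: Eira, Dayo, and Zephyr each take £684,000; Niko's £684,000 share passes to Niko's issue; Zelie's £684,000 share passes to Zelie's issue.
Niko's share (£684,000) is divided into 3 shares of £228,000: Ines, Perrin, and Isolde each take £228,000.
Zelie's share (£684,000) is divided into 3 shares of £228,000: Imani, Callum, and Carmen each take £228,000.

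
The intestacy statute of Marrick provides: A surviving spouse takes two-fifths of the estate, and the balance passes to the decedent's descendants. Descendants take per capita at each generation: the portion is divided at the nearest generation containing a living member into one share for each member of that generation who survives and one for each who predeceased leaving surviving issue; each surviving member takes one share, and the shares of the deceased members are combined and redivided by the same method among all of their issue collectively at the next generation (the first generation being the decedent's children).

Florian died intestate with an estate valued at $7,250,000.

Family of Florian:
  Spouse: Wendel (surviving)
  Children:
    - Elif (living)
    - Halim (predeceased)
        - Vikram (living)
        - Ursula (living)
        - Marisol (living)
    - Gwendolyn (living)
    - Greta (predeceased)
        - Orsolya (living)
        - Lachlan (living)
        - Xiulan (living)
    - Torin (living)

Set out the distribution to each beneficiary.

Wendel: $2,900,000; Elif: $870,000; Vikram: $290,000; Ursula: $290,000; Marisol: $290,000; Gwendolyn: $870,000; Orsolya: $290,000; Lachlan: $290,000; Xiulan: $290,000; Torin: $870,000

Wendel takes two-fifths of $7,250,000 = $2,900,000. The remaining $4,350,000 passes to the descendants.
The descendants' portion ($4,350,000) is divided at the children's generation into 5 shares of $870,000. Elif, Gwendolyn, and Torin each take $870,000. The 2 shares of the deceased (Halim and Greta) are combined into a pool of $1,740,000.
That pool ($1,740,000) is divided at the grandchildren's generation equally among Vikram, Ursula, Marisol, Orsolya, Lachlan, and Xiulan: $290,000 each.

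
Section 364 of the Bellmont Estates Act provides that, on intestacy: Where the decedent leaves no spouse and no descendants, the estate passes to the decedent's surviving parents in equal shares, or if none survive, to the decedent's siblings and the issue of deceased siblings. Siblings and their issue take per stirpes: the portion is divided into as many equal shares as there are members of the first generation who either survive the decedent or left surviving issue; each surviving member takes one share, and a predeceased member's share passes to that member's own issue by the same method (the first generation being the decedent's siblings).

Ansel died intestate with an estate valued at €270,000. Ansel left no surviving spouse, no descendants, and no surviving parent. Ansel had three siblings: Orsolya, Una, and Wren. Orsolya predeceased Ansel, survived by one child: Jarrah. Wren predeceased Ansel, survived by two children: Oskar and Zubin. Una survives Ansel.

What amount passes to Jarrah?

The entire €270,000 passes to the siblings and their issue.
That amount (€270,000) is divided into 3 shares of €90,000: Una takes €90,000; Orsolya's €90,000 share passes to Orsolya's issue; Wren's €90,000 share passes to Wren's issue.
Orsolya's share (€90,000) passes entirely to Jarrah.
Wren's share (€90,000) is divided into 2 shares of €45,000: Oskar and Zubin each take €45,000.

Jarrah receives €90,000.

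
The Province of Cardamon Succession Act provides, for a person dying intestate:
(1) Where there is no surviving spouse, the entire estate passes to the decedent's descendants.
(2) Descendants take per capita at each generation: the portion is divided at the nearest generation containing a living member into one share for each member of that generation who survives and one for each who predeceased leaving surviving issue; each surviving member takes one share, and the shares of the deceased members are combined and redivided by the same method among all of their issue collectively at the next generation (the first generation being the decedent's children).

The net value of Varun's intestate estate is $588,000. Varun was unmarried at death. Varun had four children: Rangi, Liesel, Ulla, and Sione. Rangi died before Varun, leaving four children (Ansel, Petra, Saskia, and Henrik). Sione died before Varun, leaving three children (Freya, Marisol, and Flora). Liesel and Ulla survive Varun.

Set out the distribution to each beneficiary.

Ansel: $42,000; Petra: $42,000; Saskia: $42,000; Henrik: $42,000; Liesel: $147,000; Ulla: $147,000; Freya: $42,000; Marisol: $42,000; Flora: $42,000

The entire $588,000 passes to the descendants.
That amount ($588,000) is divided at the children's generation into 4 shares of $147,000. Liesel and Ulla each take $147,000. The 2 shares of the deceased (Rangi and Sione) are combined into a pool of $294,000.
That pool ($294,000) is divided at the grandchildren's generation equally among Ansel, Petra, Saskia, Henrik, Freya, Marisol, and Flora: $42,000 each.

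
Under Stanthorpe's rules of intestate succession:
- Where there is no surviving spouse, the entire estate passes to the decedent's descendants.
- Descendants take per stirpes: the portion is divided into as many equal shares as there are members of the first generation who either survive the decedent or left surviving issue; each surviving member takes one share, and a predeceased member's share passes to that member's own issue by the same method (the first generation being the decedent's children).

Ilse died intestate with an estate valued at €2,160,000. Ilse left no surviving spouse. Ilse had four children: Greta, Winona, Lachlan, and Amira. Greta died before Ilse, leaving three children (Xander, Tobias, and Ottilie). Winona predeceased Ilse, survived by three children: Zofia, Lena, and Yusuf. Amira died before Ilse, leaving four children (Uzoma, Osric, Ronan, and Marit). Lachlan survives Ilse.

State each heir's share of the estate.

Xander: €180,000; Tobias: €180,000; Ottilie: €180,000; Zofia: €180,000; Lena: €180,000; Yusuf: €180,000; Lachlan: €540,000; Uzoma: €135,000; Osric: €135,000; Ronan: €135,000; Marit: €135,000

The entire €2,160,000 passes to the descendants.
That amount (€2,160,000) is divided into 4 shares of €540,000: Lachlan takes €540,000; Greta's €540,000 share passes to Greta's issue; Winona's €540,000 share passes to Winona's issue; Amira's €540,000 share passes to Amira's issue.
Greta's share (€540,000) is divided into 3 shares of €180,000: Xander, Tobias, and Ottilie each take €180,000.
Winona's share (€540,000) is divided into 3 shares of €180,000: Zofia, Lena, and Yusuf each take €180,000.
Amira's share (€540,000) is divided into 4 shares of €135,000: Uzoma, Osric, Ronan, and Marit each take €135,000.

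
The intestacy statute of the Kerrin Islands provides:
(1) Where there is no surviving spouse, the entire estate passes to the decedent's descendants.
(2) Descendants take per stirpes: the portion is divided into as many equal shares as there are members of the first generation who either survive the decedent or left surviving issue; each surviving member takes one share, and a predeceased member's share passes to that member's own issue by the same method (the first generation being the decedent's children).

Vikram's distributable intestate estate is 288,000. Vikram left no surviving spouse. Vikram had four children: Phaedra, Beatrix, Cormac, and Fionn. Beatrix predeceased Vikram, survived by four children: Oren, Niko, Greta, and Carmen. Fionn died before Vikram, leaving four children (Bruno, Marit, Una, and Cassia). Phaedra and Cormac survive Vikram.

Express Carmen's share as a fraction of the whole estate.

The entire 288,000 passes to the descendants.
That amount (288,000) is divided into 4 shares of 72,000: Phaedra and Cormac each take 72,000; Beatrix's 72,000 share passes to Beatrix's issue; Fionn's 72,000 share passes to Fionn's issue.
Beatrix's share (72,000) is divided into 4 shares of 18,000: Oren, Niko, Greta, and Carmen each take 18,000.
Fionn's share (72,000) is divided into 4 shares of 18,000: Bruno, Marit, Una, and Cassia each take 18,000.

Carmen receives 1/16 of the estate.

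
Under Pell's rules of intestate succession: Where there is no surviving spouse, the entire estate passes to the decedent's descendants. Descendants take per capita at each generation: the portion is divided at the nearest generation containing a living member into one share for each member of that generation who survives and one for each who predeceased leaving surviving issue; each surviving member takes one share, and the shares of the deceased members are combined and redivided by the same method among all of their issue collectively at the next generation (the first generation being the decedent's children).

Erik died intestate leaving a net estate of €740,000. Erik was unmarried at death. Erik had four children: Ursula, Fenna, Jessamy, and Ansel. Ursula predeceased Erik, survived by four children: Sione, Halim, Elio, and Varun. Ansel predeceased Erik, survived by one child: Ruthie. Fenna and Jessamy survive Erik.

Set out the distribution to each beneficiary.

The entire €740,000 passes to the descendants.
That amount (€740,000) is divided at the children's generation into 4 shares of €185,000. Fenna and Jessamy each take €185,000. The 2 shares of the deceased (Ursula and Ansel) are combined into a pool of €370,000.
That pool (€370,000) is divided at the grandchildren's generation equally among Sione, Halim, Elio, Varun, and Ruthie: €74,000 each.

Sione: €74,000; Halim: €74,000; Elio: €74,000; Varun: €74,000; Fenna: €185,000; Jessamy: €185,000; Ruthie: €74,000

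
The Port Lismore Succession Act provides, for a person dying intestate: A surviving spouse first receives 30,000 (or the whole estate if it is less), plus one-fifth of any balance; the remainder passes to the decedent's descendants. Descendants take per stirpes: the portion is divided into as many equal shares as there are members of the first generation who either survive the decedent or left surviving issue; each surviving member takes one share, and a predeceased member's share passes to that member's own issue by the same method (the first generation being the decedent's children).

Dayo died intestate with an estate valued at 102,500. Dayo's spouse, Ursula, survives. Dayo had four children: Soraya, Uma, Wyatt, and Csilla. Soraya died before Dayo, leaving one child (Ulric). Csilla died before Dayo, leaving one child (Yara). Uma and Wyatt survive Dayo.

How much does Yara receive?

Yara receives 14,500.

Ursula first takes 30,000, leaving a balance of 72,500. Ursula then takes one-fifth of the balance (14,500), for a total of 44,500. The remaining 58,000 passes to the descendants.
The descendants' portion (58,000) is divided into 4 shares of 14,500: Uma and Wyatt each take 14,500; Soraya's 14,500 share passes to Soraya's issue; Csilla's 14,500 share passes to Csilla's issue.
Soraya's share (14,500) passes entirely to Ulric.
Csilla's share (14,500) passes entirely to Yara.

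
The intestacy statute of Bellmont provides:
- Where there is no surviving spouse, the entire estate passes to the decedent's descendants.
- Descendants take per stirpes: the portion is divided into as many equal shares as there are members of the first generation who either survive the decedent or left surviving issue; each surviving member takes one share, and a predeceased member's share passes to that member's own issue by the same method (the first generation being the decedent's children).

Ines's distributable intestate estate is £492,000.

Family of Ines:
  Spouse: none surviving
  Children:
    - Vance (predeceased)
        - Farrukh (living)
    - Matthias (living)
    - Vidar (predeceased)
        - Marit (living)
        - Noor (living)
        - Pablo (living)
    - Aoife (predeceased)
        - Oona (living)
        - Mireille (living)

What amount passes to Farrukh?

Farrukh receives £123,000.

The entire £492,000 passes to the descendants.
That amount (£492,000) is divided into 4 shares of £123,000: Matthias takes £123,000; Vance's £123,000 share passes to Vance's issue; Vidar's £123,000 share passes to Vidar's issue; Aoife's £123,000 share passes to Aoife's issue.
Vance's share (£123,000) passes entirely to Farrukh.
Vidar's share (£123,000) is divided into 3 shares of £41,000: Marit, Noor, and Pablo each take £41,000.
Aoife's share (£123,000) is divided into 2 shares of £61,500: Oona and Mireille each take £61,500.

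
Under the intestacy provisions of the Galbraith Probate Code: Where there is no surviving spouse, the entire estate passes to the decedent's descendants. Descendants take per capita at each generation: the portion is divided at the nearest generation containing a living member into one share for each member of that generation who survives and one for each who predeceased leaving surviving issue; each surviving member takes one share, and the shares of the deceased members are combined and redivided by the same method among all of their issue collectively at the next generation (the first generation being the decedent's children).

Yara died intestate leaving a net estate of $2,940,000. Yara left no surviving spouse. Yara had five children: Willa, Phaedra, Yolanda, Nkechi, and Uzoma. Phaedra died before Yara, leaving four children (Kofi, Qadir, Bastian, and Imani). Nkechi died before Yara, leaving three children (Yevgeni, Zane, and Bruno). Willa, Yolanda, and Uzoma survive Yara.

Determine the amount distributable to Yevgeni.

The entire $2,940,000 passes to the descendants.
That amount ($2,940,000) is divided at the children's generation into 5 shares of $588,000. Willa, Yolanda, and Uzoma each take $588,000. The 2 shares of the deceased (Phaedra and Nkechi) are combined into a pool of $1,176,000.
That pool ($1,176,000) is divided at the grandchildren's generation equally among Kofi, Qadir, Bastian, Imani, Yevgeni, Zane, and Bruno: $168,000 each.

Yevgeni receives $168,000.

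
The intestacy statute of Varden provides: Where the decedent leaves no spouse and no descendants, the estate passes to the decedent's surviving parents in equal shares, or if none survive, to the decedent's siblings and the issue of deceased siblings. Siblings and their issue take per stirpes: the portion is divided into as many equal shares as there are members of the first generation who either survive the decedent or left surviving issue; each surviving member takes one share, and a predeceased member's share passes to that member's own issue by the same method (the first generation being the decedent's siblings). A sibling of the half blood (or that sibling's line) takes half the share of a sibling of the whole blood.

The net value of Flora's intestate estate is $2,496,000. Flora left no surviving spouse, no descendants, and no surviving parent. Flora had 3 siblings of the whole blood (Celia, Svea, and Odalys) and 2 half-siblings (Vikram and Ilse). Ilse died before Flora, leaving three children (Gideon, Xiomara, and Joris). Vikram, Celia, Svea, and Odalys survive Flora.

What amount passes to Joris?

Joris receives $104,000.

The entire $2,496,000 passes to the siblings and their issue.
Counting each half-blood sibling's line as half a unit, there are 4 units in $2,496,000, so one unit is $624,000. Whole-blood lines (Celia, Svea, and Odalys) take $624,000 each; half-blood lines (Vikram and Ilse) take $312,000 each.
Ilse's share ($312,000) is divided into 3 shares of $104,000: Gideon, Xiomara, and Joris each take $104,000.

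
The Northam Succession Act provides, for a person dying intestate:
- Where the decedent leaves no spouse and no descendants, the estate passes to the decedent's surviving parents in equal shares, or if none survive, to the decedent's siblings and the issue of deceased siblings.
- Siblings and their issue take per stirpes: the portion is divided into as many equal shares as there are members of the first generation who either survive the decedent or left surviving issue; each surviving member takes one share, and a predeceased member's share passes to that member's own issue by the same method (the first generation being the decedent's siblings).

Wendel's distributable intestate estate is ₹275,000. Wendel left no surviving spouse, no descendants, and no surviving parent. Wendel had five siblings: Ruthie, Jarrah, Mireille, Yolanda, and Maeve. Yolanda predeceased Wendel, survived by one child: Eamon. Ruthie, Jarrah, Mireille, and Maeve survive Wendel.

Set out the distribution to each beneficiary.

The entire ₹275,000 passes to the siblings and their issue.
That amount (₹275,000) is divided into 5 shares of ₹55,000: Ruthie, Jarrah, Mireille, and Maeve each take ₹55,000; Yolanda's ₹55,000 share passes to Yolanda's issue.
Yolanda's share (₹55,000) passes entirely to Eamon.

Ruthie: ₹55,000; Jarrah: ₹55,000; Mireille: ₹55,000; Eamon: ₹55,000; Maeve: ₹55,000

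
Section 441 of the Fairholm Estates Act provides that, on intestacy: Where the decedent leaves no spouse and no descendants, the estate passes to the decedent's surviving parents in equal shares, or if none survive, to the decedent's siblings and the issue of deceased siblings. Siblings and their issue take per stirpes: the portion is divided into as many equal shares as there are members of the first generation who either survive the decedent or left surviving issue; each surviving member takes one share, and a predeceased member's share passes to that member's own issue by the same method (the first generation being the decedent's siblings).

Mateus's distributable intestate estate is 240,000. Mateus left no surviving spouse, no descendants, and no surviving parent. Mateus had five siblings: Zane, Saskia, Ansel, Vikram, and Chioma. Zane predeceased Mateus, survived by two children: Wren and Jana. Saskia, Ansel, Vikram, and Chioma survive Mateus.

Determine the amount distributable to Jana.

The entire 240,000 passes to the siblings and their issue.
That amount (240,000) is divided into 5 shares of 48,000: Saskia, Ansel, Vikram, and Chioma each take 48,000; Zane's 48,000 share passes to Zane's issue.
Zane's share (48,000) is divided into 2 shares of 24,000: Wren and Jana each take 24,000.

Jana receives 24,000.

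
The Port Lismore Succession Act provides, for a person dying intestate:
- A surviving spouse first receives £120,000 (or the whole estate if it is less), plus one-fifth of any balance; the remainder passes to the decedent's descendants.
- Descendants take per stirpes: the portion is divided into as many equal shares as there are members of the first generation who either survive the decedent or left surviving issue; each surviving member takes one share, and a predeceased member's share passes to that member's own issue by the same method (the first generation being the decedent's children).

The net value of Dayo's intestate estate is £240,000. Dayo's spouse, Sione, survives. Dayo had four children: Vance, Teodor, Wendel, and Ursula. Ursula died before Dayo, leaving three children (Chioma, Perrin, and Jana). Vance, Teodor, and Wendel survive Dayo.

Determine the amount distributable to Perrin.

Sione first takes £120,000, leaving a balance of £120,000. Sione then takes one-fifth of the balance (£24,000), for a total of £144,000. The remaining £96,000 passes to the descendants.
The descendants' portion (£96,000) is divided into 4 shares of £24,000: Vance, Teodor, and Wendel each take £24,000; Ursula's £24,000 share passes to Ursula's issue.
Ursula's share (£24,000) is divided into 3 shares of £8,000: Chioma, Perrin, and Jana each take £8,000.

Perrin receives £8,000.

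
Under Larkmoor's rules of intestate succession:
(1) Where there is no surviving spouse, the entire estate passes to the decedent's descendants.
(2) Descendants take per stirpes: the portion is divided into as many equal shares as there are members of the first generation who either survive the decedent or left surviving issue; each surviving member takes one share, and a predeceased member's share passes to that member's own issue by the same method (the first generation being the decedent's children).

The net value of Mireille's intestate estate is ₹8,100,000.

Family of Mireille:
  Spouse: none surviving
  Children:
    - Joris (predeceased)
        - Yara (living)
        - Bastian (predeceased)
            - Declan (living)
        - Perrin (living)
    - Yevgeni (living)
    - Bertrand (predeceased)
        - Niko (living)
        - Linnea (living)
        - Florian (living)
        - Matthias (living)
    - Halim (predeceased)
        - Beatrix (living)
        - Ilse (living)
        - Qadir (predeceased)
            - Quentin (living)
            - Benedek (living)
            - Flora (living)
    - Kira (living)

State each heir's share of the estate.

The entire ₹8,100,000 passes to the descendants.
That amount (₹8,100,000) is divided into 5 shares of ₹1,620,000: Yevgeni and Kira each take ₹1,620,000; Joris's ₹1,620,000 share passes to Joris's issue; Bertrand's ₹1,620,000 share passes to Bertrand's issue; Halim's ₹1,620,000 share passes to Halim's issue.
Joris's share (₹1,620,000) is divided into 3 shares of ₹540,000: Yara and Perrin each take ₹540,000; Bastian's ₹540,000 share passes to Bastian's issue.
Bastian's share (₹540,000) passes entirely to Declan.
Bertrand's share (₹1,620,000) is divided into 4 shares of ₹405,000: Niko, Linnea, Florian, and Matthias each take ₹405,000.
Halim's share (₹1,620,000) is divided into 3 shares of ₹540,000: Beatrix and Ilse each take ₹540,000; Qadir's ₹540,000 share passes to Qadir's issue.
Qadir's share (₹540,000) is divided into 3 shares of ₹180,000: Quentin, Benedek, and Flora each take ₹180,000.

Yara: ₹540,000; Declan: ₹540,000; Perrin: ₹540,000; Yevgeni: ₹1,620,000; Niko: ₹405,000; Linnea: ₹405,000; Florian: ₹405,000; Matthias: ₹405,000; Beatrix: ₹540,000; Ilse: ₹540,000; Quentin: ₹180,000; Benedek: ₹180,000; Flora: ₹180,000; Kira: ₹1,620,000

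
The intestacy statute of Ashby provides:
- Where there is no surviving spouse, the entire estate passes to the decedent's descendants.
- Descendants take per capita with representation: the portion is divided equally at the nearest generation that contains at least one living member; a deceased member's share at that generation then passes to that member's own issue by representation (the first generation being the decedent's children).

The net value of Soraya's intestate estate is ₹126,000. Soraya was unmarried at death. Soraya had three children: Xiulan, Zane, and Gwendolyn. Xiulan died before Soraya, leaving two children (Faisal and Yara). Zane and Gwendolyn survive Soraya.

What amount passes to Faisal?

The entire ₹126,000 passes to the descendants.
That amount (₹126,000) is divided into 3 shares of ₹42,000: Zane and Gwendolyn each take ₹42,000; Xiulan's ₹42,000 share passes to Xiulan's issue.
Xiulan's share (₹42,000) is divided into 2 shares of ₹21,000: Faisal and Yara each take ₹21,000.

Faisal receives ₹21,000.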